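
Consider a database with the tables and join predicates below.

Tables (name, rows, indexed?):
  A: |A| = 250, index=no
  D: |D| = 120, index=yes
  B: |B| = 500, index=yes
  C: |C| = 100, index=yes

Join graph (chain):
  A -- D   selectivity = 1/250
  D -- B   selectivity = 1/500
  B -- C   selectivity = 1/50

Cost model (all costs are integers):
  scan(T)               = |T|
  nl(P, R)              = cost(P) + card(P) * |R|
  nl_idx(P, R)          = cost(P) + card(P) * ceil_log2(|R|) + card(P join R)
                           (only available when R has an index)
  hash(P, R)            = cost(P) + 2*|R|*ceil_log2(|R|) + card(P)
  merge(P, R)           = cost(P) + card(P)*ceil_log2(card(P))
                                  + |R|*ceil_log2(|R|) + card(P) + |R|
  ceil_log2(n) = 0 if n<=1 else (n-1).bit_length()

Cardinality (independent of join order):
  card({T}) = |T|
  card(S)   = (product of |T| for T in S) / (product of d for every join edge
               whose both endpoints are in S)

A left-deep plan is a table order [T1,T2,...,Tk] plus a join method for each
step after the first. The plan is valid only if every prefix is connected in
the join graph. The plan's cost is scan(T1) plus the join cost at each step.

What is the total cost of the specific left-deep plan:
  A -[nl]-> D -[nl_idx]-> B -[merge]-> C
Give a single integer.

step 1: scan A: cost=250, card=250
step 2: join D via nl
    card(P join D) = 250*120/(250) = 120
    cost = 250 + 250*120 = 30250
step 3: join B via nl_idx
    card(P join B) = 120*500/(500) = 120
    cost = 30250 + 120*9 + 120 = 31450
step 4: join C via merge
    card(P join C) = 120*100/(50) = 240
    cost = 31450 + 120*7 + 100*7 + 120 + 100 = 33210

33210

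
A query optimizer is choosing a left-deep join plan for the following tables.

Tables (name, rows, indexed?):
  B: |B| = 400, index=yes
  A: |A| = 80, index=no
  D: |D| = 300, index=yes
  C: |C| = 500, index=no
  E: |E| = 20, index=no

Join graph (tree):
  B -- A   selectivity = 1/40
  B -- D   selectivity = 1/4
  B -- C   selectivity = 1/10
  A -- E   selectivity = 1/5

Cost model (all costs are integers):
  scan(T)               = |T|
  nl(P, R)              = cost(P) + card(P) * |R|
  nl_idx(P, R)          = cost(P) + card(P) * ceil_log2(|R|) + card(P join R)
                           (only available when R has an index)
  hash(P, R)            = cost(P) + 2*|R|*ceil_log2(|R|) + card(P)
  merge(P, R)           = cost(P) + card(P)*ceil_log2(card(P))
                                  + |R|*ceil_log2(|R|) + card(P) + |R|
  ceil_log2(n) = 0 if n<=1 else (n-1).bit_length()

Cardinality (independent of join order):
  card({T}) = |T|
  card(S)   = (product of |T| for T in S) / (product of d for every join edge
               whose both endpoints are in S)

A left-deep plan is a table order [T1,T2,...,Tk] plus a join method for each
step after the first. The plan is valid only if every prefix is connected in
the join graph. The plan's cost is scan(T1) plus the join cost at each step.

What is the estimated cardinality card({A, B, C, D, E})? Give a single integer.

12000000

Tables in S: A(80), B(400), C(500), D(300), E(20)
Edges inside S: B-A(d=40), B-D(d=4), B-C(d=10), A-E(d=5)
numerator = 80 * 400 * 500 * 300 * 20 = 96000000000
denominator = 40 * 4 * 10 * 5 = 8000
card(S) = 96000000000 / 8000 = 12000000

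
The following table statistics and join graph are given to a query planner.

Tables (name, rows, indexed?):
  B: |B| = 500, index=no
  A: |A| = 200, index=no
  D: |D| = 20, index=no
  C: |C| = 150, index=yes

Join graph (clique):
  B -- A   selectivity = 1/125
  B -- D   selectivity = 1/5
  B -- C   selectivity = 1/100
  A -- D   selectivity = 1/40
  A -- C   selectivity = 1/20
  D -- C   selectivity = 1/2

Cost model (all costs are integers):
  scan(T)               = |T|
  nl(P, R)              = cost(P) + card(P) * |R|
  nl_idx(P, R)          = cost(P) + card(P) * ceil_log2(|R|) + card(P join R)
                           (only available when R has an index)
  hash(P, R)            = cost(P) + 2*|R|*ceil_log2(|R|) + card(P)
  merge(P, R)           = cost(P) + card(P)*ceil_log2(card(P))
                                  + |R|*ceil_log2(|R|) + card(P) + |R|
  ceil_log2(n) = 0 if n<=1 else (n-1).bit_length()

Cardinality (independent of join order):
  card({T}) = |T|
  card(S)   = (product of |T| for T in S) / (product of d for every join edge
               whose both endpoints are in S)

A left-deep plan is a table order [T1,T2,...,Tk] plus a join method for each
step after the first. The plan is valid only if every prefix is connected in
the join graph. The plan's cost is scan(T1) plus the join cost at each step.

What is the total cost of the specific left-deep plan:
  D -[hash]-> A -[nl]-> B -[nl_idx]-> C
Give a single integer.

53883

step 1: scan D: cost=20, card=20
step 2: join A via hash
    card(P join A) = 20*200/(40) = 100
    cost = 20 + 2*200*8 + 20 = 3240
step 3: join B via nl
    card(P join B) = 100*500/(125*5) = 80
    cost = 3240 + 100*500 = 53240
step 4: join C via nl_idx
    card(P join C) = 80*150/(100*20*2) = 3
    cost = 53240 + 80*8 + 3 = 53883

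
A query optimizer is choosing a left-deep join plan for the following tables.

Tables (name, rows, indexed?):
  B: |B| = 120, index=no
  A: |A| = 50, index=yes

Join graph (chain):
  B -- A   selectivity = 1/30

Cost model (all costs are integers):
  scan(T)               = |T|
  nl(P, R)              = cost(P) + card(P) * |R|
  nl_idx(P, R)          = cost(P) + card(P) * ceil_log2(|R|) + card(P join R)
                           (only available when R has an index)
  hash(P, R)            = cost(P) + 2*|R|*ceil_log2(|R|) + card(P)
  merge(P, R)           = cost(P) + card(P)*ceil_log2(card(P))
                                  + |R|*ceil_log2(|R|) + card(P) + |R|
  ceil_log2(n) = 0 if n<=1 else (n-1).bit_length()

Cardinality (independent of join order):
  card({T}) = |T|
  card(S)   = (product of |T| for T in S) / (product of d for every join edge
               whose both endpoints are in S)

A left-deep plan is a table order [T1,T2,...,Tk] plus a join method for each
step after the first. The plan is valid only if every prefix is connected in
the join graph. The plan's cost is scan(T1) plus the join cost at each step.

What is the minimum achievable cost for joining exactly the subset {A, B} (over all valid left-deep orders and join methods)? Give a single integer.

Selinger DP over subsets of {A,B}:
  {B}: scan cost=120, card=120
  {A}: scan cost=50, card=50
  {AB}: card=200; try (A,hash)→840, (A,nl_idx)→1040, (B,merge)→1360, (A,merge)→1430, (B,hash)→1780, (B,nl)→6050 …(+1); best=840 via (A,hash)

840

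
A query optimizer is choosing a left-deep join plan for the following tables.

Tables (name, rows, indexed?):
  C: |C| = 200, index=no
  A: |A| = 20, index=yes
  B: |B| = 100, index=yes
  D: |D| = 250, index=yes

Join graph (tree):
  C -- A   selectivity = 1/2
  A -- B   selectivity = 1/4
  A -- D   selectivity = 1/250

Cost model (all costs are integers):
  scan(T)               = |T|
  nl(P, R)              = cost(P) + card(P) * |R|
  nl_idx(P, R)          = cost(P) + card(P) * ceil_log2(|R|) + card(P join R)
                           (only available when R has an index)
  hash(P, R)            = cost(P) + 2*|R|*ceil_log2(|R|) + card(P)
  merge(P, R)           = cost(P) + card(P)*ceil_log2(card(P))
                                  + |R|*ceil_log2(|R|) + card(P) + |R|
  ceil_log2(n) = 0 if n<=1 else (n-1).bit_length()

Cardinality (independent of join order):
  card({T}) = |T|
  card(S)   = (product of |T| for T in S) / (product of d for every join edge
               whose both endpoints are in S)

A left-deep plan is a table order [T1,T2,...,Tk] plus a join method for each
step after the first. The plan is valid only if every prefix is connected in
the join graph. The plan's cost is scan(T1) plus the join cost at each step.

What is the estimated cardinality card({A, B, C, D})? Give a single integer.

Tables in S: A(20), B(100), C(200), D(250)
Edges inside S: C-A(d=2), A-B(d=4), A-D(d=250)
numerator = 20 * 100 * 200 * 250 = 100000000
denominator = 2 * 4 * 250 = 2000
card(S) = 100000000 / 2000 = 50000

50000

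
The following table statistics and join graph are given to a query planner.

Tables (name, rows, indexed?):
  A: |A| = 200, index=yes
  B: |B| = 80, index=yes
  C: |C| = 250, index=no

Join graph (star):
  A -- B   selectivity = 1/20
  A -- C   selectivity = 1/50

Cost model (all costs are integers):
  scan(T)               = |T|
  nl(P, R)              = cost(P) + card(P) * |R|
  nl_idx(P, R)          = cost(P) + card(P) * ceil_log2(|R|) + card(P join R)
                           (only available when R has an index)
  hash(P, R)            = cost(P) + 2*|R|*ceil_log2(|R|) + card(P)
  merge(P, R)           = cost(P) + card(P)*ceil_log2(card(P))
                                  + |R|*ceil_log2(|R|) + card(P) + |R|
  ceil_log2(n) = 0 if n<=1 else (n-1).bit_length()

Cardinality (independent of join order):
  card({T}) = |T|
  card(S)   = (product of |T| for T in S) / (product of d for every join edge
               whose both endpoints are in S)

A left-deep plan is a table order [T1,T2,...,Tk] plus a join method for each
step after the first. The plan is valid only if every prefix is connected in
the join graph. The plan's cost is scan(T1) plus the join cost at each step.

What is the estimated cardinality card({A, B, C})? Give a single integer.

4000

Tables in S: A(200), B(80), C(250)
Edges inside S: A-B(d=20), A-C(d=50)
numerator = 200 * 80 * 250 = 4000000
denominator = 20 * 50 = 1000
card(S) = 4000000 / 1000 = 4000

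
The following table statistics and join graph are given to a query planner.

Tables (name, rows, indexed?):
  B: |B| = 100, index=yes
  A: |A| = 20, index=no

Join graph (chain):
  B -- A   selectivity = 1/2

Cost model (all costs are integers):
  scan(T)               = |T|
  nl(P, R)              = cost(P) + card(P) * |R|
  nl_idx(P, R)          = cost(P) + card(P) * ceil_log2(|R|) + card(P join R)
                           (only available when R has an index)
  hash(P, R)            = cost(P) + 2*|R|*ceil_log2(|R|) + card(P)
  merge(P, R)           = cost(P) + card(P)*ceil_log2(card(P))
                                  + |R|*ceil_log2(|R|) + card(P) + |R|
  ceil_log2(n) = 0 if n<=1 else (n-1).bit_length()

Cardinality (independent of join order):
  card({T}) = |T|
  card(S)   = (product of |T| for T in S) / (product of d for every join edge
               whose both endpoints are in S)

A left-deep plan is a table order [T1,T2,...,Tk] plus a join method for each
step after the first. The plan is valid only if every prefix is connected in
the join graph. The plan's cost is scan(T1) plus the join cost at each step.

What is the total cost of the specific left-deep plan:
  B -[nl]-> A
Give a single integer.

2100

step 1: scan B: cost=100, card=100
step 2: join A via nl
    card(P join A) = 100*20/(2) = 1000
    cost = 100 + 100*20 = 2100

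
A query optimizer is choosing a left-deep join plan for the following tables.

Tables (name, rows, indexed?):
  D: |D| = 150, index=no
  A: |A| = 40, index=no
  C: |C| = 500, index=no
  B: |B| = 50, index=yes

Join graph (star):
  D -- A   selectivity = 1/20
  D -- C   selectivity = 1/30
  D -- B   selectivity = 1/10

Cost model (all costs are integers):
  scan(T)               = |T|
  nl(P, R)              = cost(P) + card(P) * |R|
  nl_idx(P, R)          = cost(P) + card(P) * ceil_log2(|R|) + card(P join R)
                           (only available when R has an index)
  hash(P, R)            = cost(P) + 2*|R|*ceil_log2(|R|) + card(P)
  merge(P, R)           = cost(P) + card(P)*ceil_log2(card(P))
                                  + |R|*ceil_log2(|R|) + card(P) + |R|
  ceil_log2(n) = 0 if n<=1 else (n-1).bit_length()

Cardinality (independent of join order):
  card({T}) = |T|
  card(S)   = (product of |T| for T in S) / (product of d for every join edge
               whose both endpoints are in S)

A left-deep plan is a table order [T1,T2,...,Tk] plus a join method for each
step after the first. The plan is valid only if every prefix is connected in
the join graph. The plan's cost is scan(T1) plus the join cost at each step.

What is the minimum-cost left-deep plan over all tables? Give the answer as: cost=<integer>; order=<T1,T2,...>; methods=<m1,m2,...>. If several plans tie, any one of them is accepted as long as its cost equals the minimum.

cost=11980; order=C,D,A,B; methods=hash,hash,hash

Selinger DP (subsets sized 1..n):
  {D}: scan cost=150, card=150
  {A}: scan cost=40, card=40
  {C}: scan cost=500, card=500
  {B}: scan cost=50, card=50
  {AD}: card=300; try (A,hash)→780, (D,merge)→1670, (A,merge)→1780, (D,hash)→2480, (D,nl)→6040, (A,nl)→6150; best=780 via (A,hash)
  {CD}: card=2500; try (D,hash)→3400, (C,merge)→6500, (D,merge)→6850, (C,hash)→9300, (C,nl)→75150, (D,nl)→75500; best=3400 via (D,hash)
  {BD}: card=750; try (B,hash)→900, (D,merge)→1750, (B,nl_idx)→1800, (B,merge)→1850, (D,hash)→2500, (D,nl)→7550 …(+1); best=900 via (B,hash)
  {ACD}: card=5000; try (A,hash)→6380, (C,merge)→8780, (C,hash)→10080, (A,merge)→36180, (A,nl)→103400, (C,nl)→150780; best=6380 via (A,hash)
  {ABD}: card=1500; try (B,hash)→1680, (A,hash)→2130, (B,nl_idx)→4080, (B,merge)→4130, (A,merge)→9430, (B,nl)→15780 …(+1); best=1680 via (B,hash)
  {BCD}: card=12500; try (B,hash)→6500, (C,hash)→10650, (C,merge)→14150, (B,nl_idx)→30900, (B,merge)→36250, (B,nl)→128400 …(+1); best=6500 via (B,hash)
  {ABCD}: card=25000; try (B,hash)→11980, (C,hash)→12180, (A,hash)→19480, (C,merge)→24680, (B,nl_idx)→61380, (B,merge)→76730 …(+4); best=11980 via (B,hash)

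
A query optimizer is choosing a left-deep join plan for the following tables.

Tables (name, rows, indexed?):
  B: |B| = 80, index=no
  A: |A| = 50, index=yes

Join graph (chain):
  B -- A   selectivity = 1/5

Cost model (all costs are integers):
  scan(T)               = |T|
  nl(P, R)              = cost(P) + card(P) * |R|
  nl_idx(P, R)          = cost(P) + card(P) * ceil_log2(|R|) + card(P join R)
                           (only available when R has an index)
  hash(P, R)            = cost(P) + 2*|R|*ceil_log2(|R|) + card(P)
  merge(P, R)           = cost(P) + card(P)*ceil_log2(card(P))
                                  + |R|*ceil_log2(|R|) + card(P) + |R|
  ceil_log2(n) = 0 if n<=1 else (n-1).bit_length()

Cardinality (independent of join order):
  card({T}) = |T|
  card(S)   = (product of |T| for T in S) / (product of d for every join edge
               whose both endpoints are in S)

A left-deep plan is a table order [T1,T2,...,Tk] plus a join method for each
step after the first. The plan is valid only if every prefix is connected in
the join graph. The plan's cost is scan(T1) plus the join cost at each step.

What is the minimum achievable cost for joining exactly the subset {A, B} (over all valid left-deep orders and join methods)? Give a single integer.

Selinger DP over subsets of {A,B}:
  {B}: scan cost=80, card=80
  {A}: scan cost=50, card=50
  {AB}: card=800; try (A,hash)→760, (B,merge)→1040, (A,merge)→1070, (B,hash)→1220, (A,nl_idx)→1360, (B,nl)→4050 …(+1); best=760 via (A,hash)

760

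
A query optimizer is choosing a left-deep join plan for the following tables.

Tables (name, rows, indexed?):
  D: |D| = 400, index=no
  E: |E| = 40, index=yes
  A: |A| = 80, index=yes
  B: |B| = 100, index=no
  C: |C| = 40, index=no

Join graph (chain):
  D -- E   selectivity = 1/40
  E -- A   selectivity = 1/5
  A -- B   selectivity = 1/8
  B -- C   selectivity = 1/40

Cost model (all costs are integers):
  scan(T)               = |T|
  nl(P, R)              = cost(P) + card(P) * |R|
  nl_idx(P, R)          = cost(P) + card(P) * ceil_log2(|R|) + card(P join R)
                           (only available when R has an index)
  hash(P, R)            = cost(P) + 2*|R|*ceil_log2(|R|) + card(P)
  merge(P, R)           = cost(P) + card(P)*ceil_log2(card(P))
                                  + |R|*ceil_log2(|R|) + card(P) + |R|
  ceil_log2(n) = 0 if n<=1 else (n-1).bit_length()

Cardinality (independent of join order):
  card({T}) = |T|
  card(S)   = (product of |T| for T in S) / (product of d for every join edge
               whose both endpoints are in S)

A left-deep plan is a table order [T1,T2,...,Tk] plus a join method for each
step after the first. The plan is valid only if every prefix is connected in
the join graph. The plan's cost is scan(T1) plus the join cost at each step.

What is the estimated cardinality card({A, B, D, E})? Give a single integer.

Tables in S: A(80), B(100), D(400), E(40)
Edges inside S: D-E(d=40), E-A(d=5), A-B(d=8)
numerator = 80 * 100 * 400 * 40 = 128000000
denominator = 40 * 5 * 8 = 1600
card(S) = 128000000 / 1600 = 80000

80000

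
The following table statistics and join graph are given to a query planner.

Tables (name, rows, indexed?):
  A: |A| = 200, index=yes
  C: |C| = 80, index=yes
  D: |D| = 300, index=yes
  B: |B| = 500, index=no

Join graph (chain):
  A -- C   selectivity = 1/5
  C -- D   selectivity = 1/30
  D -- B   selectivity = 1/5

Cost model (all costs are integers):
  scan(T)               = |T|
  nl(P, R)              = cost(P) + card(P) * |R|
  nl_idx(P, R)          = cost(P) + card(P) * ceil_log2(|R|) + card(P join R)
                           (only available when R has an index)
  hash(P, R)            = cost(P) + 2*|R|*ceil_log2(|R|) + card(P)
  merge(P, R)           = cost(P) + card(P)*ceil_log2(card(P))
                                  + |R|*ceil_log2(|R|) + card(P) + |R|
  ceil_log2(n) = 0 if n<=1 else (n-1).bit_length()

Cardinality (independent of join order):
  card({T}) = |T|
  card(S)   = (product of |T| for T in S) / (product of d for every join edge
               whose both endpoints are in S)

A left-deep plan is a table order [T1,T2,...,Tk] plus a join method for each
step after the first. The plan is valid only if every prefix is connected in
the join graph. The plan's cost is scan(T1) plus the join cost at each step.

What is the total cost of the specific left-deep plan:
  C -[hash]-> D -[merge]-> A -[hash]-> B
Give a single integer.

step 1: scan C: cost=80, card=80
step 2: join D via hash
    card(P join D) = 80*300/(30) = 800
    cost = 80 + 2*300*9 + 80 = 5560
step 3: join A via merge
    card(P join A) = 800*200/(5) = 32000
    cost = 5560 + 800*10 + 200*8 + 800 + 200 = 16160
step 4: join B via hash
    card(P join B) = 32000*500/(5) = 3200000
    cost = 16160 + 2*500*9 + 32000 = 57160

57160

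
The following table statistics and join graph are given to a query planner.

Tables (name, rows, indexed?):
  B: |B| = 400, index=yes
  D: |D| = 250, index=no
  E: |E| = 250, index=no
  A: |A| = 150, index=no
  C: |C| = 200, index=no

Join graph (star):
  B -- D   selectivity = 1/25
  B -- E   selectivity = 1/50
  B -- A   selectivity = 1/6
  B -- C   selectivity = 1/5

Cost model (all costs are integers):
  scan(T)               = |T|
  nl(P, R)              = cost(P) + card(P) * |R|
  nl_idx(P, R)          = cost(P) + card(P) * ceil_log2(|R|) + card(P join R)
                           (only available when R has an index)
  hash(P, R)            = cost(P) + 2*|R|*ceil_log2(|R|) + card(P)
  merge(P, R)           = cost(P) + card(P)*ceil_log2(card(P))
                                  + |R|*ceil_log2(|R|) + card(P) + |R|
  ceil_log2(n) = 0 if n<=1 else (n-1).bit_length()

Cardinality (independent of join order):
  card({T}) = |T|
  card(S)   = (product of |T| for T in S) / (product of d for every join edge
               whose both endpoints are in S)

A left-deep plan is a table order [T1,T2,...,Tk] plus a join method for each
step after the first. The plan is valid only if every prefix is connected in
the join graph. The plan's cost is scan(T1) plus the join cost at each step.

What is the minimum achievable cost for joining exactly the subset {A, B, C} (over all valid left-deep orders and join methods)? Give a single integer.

16400

Selinger DP over subsets of {A,B,C}:
  {B}: scan cost=400, card=400
  {A}: scan cost=150, card=150
  {C}: scan cost=200, card=200
  {AB}: card=10000; try (A,hash)→3200, (B,merge)→5500, (A,merge)→5750, (B,hash)→7500, (B,nl_idx)→11500, (B,nl)→60150 …(+1); best=3200 via (A,hash)
  {BC}: card=16000; try (C,hash)→4000, (B,merge)→6000, (C,merge)→6200, (B,hash)→7600, (B,nl_idx)→18000, (B,nl)→80200 …(+1); best=4000 via (C,hash)
  {ABC}: card=400000; try (C,hash)→16400, (A,hash)→22400, (C,merge)→155000, (A,merge)→245350, (C,nl)→2003200, (A,nl)→2404000; best=16400 via (C,hash)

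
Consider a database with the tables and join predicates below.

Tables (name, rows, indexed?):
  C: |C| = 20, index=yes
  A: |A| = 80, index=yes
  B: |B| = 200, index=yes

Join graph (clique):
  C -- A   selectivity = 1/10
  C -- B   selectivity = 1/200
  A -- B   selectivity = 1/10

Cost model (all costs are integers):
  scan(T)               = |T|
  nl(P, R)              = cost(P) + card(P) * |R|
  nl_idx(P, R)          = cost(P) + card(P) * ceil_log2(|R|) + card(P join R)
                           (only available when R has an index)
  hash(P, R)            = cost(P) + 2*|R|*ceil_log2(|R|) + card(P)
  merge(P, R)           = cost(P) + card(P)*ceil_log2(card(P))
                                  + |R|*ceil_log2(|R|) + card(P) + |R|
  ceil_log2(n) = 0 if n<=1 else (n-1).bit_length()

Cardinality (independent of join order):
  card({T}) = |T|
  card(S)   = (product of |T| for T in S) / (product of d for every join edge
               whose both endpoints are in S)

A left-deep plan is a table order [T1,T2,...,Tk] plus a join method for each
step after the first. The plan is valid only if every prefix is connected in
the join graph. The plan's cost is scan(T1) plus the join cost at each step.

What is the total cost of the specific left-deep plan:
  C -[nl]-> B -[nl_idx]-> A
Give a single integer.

step 1: scan C: cost=20, card=20
step 2: join B via nl
    card(P join B) = 20*200/(200) = 20
    cost = 20 + 20*200 = 4020
step 3: join A via nl_idx
    card(P join A) = 20*80/(10*10) = 16
    cost = 4020 + 20*7 + 16 = 4176

4176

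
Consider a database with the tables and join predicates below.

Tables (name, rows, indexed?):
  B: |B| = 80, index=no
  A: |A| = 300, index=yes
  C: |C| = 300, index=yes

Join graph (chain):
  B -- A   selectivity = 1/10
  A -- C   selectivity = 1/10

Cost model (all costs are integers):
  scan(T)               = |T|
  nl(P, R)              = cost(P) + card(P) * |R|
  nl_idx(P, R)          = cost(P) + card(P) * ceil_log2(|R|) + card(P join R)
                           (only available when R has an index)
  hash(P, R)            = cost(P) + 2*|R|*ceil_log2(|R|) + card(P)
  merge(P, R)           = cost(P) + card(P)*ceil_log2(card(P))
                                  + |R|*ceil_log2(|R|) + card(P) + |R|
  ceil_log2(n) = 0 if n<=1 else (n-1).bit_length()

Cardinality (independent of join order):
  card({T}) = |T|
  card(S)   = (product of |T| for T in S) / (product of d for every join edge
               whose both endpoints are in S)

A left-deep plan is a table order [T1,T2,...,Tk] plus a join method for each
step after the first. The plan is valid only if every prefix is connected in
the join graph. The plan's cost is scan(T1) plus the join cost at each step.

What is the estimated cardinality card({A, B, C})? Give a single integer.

72000

Tables in S: A(300), B(80), C(300)
Edges inside S: B-A(d=10), A-C(d=10)
numerator = 300 * 80 * 300 = 7200000
denominator = 10 * 10 = 100
card(S) = 7200000 / 100 = 72000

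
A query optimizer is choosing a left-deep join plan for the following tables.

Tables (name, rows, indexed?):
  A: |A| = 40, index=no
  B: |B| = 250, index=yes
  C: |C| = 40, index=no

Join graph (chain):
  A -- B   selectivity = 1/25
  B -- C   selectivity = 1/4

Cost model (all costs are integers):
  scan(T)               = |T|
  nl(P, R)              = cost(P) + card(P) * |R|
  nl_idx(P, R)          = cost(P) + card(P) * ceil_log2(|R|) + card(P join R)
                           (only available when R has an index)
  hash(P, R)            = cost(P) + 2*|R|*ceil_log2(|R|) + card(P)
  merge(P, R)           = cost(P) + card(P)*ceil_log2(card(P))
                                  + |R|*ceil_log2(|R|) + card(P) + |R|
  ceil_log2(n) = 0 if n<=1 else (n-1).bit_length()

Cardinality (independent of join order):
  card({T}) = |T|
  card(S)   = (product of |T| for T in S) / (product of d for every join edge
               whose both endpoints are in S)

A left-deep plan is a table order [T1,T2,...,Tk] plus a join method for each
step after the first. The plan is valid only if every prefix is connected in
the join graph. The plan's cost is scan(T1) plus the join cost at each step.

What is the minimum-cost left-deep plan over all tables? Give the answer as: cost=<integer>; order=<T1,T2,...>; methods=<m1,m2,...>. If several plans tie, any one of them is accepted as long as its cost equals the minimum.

Selinger DP (subsets sized 1..n):
  {A}: scan cost=40, card=40
  {B}: scan cost=250, card=250
  {C}: scan cost=40, card=40
  {AB}: card=400; try (B,nl_idx)→760, (A,hash)→980, (B,merge)→2570, (A,merge)→2780, (B,hash)→4080, (B,nl)→10040 …(+1); best=760 via (B,nl_idx)
  {BC}: card=2500; try (C,hash)→980, (B,merge)→2570, (C,merge)→2780, (B,nl_idx)→2860, (B,hash)→4080, (B,nl)→10040 …(+1); best=980 via (C,hash)
  {ABC}: card=4000; try (C,hash)→1640, (A,hash)→3960, (C,merge)→5040, (C,nl)→16760, (A,merge)→33760, (A,nl)→100980; best=1640 via (C,hash)

cost=1640; order=A,B,C; methods=nl_idx,hash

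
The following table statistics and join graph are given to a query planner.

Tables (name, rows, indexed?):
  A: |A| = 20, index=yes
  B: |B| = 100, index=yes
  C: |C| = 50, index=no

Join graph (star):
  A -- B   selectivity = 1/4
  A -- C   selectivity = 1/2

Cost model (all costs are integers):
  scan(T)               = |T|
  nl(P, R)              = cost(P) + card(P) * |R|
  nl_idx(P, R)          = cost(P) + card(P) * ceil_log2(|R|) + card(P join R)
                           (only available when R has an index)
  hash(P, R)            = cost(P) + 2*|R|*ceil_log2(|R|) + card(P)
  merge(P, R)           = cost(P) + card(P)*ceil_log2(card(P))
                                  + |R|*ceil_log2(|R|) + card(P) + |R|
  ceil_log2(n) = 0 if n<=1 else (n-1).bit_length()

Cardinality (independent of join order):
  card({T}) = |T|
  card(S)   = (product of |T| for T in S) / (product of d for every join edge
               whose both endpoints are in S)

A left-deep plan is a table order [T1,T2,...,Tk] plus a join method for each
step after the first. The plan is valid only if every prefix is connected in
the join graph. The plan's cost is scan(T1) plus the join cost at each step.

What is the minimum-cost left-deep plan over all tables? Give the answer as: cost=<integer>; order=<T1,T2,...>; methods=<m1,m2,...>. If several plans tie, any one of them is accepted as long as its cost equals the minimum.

cost=1500; order=B,A,C; methods=hash,hash

Selinger DP (subsets sized 1..n):
  {A}: scan cost=20, card=20
  {B}: scan cost=100, card=100
  {C}: scan cost=50, card=50
  {AB}: card=500; try (A,hash)→400, (B,nl_idx)→660, (B,merge)→940, (A,merge)→1020, (A,nl_idx)→1100, (B,hash)→1440 …(+2); best=400 via (A,hash)
  {AC}: card=500; try (A,hash)→300, (C,merge)→490, (A,merge)→520, (C,hash)→640, (A,nl_idx)→800, (C,nl)→1020 …(+1); best=300 via (A,hash)
  {ABC}: card=12500; try (C,hash)→1500, (B,hash)→2200, (C,merge)→5750, (B,merge)→6100, (B,nl_idx)→16300, (C,nl)→25400 …(+1); best=1500 via (C,hash)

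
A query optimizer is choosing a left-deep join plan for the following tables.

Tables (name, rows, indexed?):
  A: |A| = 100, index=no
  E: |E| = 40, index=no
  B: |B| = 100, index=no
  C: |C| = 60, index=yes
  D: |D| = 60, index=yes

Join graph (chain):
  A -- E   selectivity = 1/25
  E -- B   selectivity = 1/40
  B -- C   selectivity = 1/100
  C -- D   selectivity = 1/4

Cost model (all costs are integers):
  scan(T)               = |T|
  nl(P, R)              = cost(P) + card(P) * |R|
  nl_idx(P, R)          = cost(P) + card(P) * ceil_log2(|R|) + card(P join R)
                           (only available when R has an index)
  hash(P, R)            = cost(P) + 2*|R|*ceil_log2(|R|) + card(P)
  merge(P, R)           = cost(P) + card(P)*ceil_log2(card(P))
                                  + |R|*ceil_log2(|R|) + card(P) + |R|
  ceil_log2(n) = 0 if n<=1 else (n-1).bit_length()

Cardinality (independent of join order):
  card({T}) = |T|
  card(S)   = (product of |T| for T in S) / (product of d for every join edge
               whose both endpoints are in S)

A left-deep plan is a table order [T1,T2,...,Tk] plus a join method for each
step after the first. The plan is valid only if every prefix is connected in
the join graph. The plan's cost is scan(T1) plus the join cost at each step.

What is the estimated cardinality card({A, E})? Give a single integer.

Tables in S: A(100), E(40)
Edges inside S: A-E(d=25)
numerator = 100 * 40 = 4000
denominator = 25 = 25
card(S) = 4000 / 25 = 160

160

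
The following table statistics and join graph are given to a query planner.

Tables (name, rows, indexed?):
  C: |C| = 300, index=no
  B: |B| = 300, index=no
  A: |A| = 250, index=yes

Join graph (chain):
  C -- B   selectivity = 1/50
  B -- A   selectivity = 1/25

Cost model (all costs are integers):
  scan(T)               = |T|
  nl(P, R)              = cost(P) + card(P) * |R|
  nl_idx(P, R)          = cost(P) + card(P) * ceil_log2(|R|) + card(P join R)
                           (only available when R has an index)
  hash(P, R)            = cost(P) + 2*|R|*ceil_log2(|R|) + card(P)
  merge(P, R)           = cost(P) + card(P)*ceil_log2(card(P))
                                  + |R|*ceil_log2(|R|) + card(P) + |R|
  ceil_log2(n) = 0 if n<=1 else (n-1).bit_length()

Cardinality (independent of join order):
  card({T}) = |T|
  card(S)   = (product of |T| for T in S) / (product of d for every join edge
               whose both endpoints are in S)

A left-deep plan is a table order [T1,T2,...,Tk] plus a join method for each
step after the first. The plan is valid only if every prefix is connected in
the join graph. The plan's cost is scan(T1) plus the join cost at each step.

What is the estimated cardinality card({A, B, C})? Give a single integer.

Tables in S: A(250), B(300), C(300)
Edges inside S: C-B(d=50), B-A(d=25)
numerator = 250 * 300 * 300 = 22500000
denominator = 50 * 25 = 1250
card(S) = 22500000 / 1250 = 18000

18000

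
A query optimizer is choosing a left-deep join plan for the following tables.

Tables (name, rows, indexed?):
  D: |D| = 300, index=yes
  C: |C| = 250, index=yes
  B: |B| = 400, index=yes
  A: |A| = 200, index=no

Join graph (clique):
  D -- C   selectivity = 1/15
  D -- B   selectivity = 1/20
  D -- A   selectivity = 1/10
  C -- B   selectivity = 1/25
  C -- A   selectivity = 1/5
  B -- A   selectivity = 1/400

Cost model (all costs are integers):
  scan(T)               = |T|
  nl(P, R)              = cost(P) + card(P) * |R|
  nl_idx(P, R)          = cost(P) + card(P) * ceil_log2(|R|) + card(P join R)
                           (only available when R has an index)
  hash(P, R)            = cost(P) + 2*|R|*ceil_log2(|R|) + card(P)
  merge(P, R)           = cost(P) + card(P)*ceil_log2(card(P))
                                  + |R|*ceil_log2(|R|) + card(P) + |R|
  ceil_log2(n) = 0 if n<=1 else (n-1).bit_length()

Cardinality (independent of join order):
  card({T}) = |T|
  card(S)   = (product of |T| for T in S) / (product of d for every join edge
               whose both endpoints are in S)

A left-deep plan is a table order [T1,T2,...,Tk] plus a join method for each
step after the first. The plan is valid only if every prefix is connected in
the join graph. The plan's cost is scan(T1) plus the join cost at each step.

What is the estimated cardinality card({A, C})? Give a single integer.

10000

Tables in S: A(200), C(250)
Edges inside S: C-A(d=5)
numerator = 200 * 250 = 50000
denominator = 5 = 5
card(S) = 50000 / 5 = 10000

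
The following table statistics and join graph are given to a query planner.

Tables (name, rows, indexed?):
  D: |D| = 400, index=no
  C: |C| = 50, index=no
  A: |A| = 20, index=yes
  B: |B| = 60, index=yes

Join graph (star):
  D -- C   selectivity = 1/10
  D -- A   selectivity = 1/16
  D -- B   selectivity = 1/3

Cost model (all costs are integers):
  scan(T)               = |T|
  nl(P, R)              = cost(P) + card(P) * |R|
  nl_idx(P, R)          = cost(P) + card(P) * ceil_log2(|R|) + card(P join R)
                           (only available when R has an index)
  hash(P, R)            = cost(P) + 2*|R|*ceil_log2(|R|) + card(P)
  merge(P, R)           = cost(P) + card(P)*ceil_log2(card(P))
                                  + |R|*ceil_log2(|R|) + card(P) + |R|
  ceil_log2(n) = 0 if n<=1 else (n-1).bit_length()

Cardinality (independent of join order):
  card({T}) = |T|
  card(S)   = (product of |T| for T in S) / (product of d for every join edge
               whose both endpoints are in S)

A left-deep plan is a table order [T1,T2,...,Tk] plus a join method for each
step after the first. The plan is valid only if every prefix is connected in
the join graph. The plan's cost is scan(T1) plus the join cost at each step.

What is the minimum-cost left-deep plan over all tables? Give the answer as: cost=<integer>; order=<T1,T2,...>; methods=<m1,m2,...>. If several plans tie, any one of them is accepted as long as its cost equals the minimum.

Selinger DP (subsets sized 1..n):
  {D}: scan cost=400, card=400
  {C}: scan cost=50, card=50
  {A}: scan cost=20, card=20
  {B}: scan cost=60, card=60
  {CD}: card=2000; try (C,hash)→1400, (D,merge)→4400, (C,merge)→4750, (D,hash)→7300, (D,nl)→20050, (C,nl)→20400; best=1400 via (C,hash)
  {AD}: card=500; try (A,hash)→1000, (A,nl_idx)→2900, (D,merge)→4140, (A,merge)→4520, (D,hash)→7240, (D,nl)→8020 …(+1); best=1000 via (A,hash)
  {BD}: card=8000; try (B,hash)→1520, (D,merge)→4480, (B,merge)→4820, (D,hash)→7320, (B,nl_idx)→10800, (D,nl)→24060 …(+1); best=1520 via (B,hash)
  {ACD}: card=2500; try (C,hash)→2100, (A,hash)→3600, (C,merge)→6350, (A,nl_idx)→13900, (A,merge)→25520, (C,nl)→26000 …(+1); best=2100 via (C,hash)
  {BCD}: card=40000; try (B,hash)→4120, (C,hash)→10120, (B,merge)→25820, (B,nl_idx)→53400, (C,merge)→113870, (B,nl)→121400 …(+1); best=4120 via (B,hash)
  {ABD}: card=10000; try (B,hash)→2220, (B,merge)→6420, (A,hash)→9720, (B,nl_idx)→14000, (B,nl)→31000, (A,nl_idx)→51520 …(+2); best=2220 via (B,hash)
  {ABCD}: card=50000; try (B,hash)→5320, (C,hash)→12820, (B,merge)→35020, (A,hash)→44320, (B,nl_idx)→67100, (B,nl)→152100 …(+5); best=5320 via (B,hash)

cost=5320; order=D,A,C,B; methods=hash,hash,hash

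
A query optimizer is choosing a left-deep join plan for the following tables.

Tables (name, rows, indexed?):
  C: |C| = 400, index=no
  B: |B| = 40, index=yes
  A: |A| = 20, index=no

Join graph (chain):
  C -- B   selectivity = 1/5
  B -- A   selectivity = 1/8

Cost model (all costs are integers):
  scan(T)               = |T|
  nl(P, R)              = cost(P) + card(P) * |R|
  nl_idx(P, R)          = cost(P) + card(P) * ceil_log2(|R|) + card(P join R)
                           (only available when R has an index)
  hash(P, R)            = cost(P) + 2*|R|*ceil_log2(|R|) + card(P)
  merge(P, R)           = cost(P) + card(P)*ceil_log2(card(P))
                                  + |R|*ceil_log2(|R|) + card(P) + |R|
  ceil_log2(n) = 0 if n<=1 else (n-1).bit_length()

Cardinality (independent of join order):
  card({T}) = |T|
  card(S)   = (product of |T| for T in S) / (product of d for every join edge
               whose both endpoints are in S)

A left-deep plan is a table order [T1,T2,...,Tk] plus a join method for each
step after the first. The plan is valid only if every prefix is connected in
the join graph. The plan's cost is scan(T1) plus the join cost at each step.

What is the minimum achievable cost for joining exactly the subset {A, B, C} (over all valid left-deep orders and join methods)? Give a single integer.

4680

Selinger DP over subsets of {A,B,C}:
  {C}: scan cost=400, card=400
  {B}: scan cost=40, card=40
  {A}: scan cost=20, card=20
  {BC}: card=3200; try (B,hash)→1280, (C,merge)→4320, (B,merge)→4680, (B,nl_idx)→6000, (C,hash)→7280, (C,nl)→16040 …(+1); best=1280 via (B,hash)
  {AB}: card=100; try (B,nl_idx)→240, (A,hash)→280, (B,merge)→420, (A,merge)→440, (B,hash)→520, (B,nl)→820 …(+1); best=240 via (B,nl_idx)
  {ABC}: card=8000; try (A,hash)→4680, (C,merge)→5040, (C,hash)→7540, (C,nl)→40240, (A,merge)→43000, (A,nl)→65280; best=4680 via (A,hash)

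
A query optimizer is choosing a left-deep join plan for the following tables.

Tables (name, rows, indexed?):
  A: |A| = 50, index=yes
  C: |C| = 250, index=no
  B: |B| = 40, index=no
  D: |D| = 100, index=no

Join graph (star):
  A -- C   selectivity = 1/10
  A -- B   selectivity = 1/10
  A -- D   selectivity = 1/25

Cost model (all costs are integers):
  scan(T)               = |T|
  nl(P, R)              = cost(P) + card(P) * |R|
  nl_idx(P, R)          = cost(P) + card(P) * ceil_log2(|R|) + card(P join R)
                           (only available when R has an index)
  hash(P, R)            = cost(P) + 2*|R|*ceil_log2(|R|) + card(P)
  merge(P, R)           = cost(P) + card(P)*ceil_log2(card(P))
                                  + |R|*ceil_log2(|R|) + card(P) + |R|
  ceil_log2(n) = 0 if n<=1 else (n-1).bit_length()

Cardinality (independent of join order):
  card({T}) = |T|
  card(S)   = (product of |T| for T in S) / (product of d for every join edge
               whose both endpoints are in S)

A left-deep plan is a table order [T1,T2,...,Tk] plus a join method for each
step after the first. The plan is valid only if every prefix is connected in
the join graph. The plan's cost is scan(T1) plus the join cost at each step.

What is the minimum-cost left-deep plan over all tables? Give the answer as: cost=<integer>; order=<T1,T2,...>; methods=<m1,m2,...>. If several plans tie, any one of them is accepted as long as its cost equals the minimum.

cost=6280; order=D,A,B,C; methods=hash,hash,hash

Selinger DP (subsets sized 1..n):
  {A}: scan cost=50, card=50
  {C}: scan cost=250, card=250
  {B}: scan cost=40, card=40
  {D}: scan cost=100, card=100
  {AC}: card=1250; try (A,hash)→1100, (C,merge)→2650, (A,merge)→2850, (A,nl_idx)→3000, (C,hash)→4100, (C,nl)→12550 …(+1); best=1100 via (A,hash)
  {AB}: card=200; try (A,nl_idx)→480, (B,hash)→580, (A,merge)→670, (B,merge)→680, (A,hash)→680, (A,nl)→2040 …(+1); best=480 via (A,nl_idx)
  {AD}: card=200; try (A,hash)→800, (A,nl_idx)→900, (D,merge)→1200, (A,merge)→1250, (D,hash)→1500, (D,nl)→5050 …(+1); best=800 via (A,hash)
  {ABC}: card=5000; try (B,hash)→2830, (C,merge)→4530, (C,hash)→4680, (B,merge)→16380, (C,nl)→50480, (B,nl)→51100; best=2830 via (B,hash)
  {ACD}: card=5000; try (D,hash)→3750, (C,merge)→4850, (C,hash)→5000, (D,merge)→16900, (C,nl)→50800, (D,nl)→126100; best=3750 via (D,hash)
  {ABD}: card=800; try (B,hash)→1480, (D,hash)→2080, (B,merge)→2880, (D,merge)→3080, (B,nl)→8800, (D,nl)→20480; best=1480 via (B,hash)
  {ABCD}: card=20000; try (C,hash)→6280, (D,hash)→9230, (B,hash)→9230, (C,merge)→12530, (D,merge)→73630, (B,merge)→74030 …(+3); best=6280 via (C,hash)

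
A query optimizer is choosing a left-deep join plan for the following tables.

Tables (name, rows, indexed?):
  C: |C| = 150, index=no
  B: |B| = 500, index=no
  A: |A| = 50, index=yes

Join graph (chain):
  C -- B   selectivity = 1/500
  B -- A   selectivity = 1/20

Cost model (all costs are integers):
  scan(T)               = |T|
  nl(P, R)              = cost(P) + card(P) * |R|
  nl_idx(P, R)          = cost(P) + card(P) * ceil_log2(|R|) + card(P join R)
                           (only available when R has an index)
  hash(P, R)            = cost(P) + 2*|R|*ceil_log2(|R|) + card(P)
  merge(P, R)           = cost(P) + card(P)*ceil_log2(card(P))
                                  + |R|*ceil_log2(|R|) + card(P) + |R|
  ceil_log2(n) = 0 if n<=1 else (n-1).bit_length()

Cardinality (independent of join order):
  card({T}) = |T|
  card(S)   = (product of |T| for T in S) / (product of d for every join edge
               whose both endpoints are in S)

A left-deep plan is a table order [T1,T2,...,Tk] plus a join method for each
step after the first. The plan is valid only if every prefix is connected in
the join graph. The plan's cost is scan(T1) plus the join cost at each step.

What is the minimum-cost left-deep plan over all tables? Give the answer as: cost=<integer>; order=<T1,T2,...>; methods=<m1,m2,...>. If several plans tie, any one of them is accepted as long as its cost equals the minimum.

cost=4150; order=B,C,A; methods=hash,hash

Selinger DP (subsets sized 1..n):
  {C}: scan cost=150, card=150
  {B}: scan cost=500, card=500
  {A}: scan cost=50, card=50
  {BC}: card=150; try (C,hash)→3400, (B,merge)→6500, (C,merge)→6850, (B,hash)→9300, (B,nl)→75150, (C,nl)→75500; best=3400 via (C,hash)
  {AB}: card=1250; try (A,hash)→1600, (A,nl_idx)→4750, (B,merge)→5400, (A,merge)→5850, (B,hash)→9100, (B,nl)→25050 …(+1); best=1600 via (A,hash)
  {ABC}: card=375; try (A,hash)→4150, (A,nl_idx)→4675, (A,merge)→5100, (C,hash)→5250, (A,nl)→10900, (C,merge)→17950 …(+1); best=4150 via (A,hash)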